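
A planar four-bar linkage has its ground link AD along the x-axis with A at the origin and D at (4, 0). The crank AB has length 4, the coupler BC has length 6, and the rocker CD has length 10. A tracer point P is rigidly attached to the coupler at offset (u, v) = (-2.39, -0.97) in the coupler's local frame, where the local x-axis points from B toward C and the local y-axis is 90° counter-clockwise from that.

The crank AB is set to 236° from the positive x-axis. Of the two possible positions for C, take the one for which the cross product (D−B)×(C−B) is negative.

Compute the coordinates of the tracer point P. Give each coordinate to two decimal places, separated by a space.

-3.91 -1.36

A=(0,0), D=(4.00,0)
B = A + 4.00·(cos236°, sin236°) = (-2.2368, -3.3162)
|BD| = 7.0636
circle(B,6.00) ∩ circle(D,10.00): a=-0.9985, h=5.9163
  candidates: C₊=(-5.8959,1.4389) cross=41.791; C₋=(-0.3408,-9.0087) cross=-41.791
  mode - wants cross < 0 → take C=(-0.3408,-9.0087) (cross=-41.791)
ex = (C−B)/|BC| = (0.3160,-0.9488); ey = (0.9488,0.3160)
P = B + -2.39·ex + -0.97·ey = (-3.9123,-1.3551)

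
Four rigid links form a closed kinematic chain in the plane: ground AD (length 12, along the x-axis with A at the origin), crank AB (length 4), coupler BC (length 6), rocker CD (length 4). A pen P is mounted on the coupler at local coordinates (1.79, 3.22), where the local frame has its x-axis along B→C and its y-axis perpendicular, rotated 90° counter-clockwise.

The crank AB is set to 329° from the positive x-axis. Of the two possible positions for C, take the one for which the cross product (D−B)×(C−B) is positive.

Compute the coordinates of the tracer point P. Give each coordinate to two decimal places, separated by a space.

2.98 1.60

A=(0,0), D=(12.00,0)
B = A + 4.00·(cos329°, sin329°) = (3.4287, -2.0602)
|BD| = 8.8154
circle(B,6.00) ∩ circle(D,4.00): a=5.5421, h=2.2990
  candidates: C₊=(8.2800,1.4703) cross=20.266; C₋=(9.3546,-3.0003) cross=-20.266
  mode + wants cross > 0 → take C=(8.2800,1.4703) (cross=20.266)
ex = (C−B)/|BC| = (0.8086,0.5884); ey = (-0.5884,0.8086)
P = B + 1.79·ex + 3.22·ey = (2.9813,1.5967)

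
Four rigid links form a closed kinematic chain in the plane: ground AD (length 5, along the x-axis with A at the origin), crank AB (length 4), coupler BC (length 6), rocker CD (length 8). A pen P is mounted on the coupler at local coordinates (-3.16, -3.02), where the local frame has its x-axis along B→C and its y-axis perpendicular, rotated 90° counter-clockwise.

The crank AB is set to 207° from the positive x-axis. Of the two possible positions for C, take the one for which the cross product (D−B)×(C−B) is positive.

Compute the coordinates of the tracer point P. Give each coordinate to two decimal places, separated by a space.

A=(0,0), D=(5.00,0)
B = A + 4.00·(cos207°, sin207°) = (-3.5640, -1.8160)
|BD| = 8.7544
circle(B,6.00) ∩ circle(D,8.00): a=2.7780, h=5.3181
  candidates: C₊=(-1.9496,3.9628) cross=46.557; C₋=(0.2567,-6.4422) cross=-46.557
  mode + wants cross > 0 → take C=(-1.9496,3.9628) (cross=46.557)
ex = (C−B)/|BC| = (0.2691,0.9631); ey = (-0.9631,0.2691)
P = B + -3.16·ex + -3.02·ey = (-1.5057,-5.6720)

-1.51 -5.67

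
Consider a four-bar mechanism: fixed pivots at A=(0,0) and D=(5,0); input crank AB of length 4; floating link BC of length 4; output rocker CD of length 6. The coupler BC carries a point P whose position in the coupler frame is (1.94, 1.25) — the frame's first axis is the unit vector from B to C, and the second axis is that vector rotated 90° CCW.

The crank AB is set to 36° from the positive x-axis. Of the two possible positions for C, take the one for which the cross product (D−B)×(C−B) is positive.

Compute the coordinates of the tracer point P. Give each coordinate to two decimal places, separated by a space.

2.89 4.63

A=(0,0), D=(5.00,0)
B = A + 4.00·(cos36°, sin36°) = (3.2361, 2.3511)
|BD| = 2.9393
circle(B,4.00) ∩ circle(D,6.00): a=-1.9326, h=3.5022
  candidates: C₊=(4.8777,5.9988) cross=10.294; C₋=(-0.7251,1.7953) cross=-10.294
  mode + wants cross > 0 → take C=(4.8777,5.9988) (cross=10.294)
ex = (C−B)/|BC| = (0.4104,0.9119); ey = (-0.9119,0.4104)
P = B + 1.94·ex + 1.25·ey = (2.8924,4.6332)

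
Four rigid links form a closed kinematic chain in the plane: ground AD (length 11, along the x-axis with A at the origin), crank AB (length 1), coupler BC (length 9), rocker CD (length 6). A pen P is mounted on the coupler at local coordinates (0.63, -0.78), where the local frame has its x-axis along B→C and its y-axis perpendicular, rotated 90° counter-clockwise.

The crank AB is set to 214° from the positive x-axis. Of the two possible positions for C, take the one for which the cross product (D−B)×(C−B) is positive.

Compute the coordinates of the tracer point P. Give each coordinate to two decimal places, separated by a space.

0.12 -0.88

A=(0,0), D=(11.00,0)
B = A + 1.00·(cos214°, sin214°) = (-0.8290, -0.5592)
|BD| = 11.8422
circle(B,9.00) ∩ circle(D,6.00): a=7.8211, h=4.4531
  candidates: C₊=(6.7731,4.2583) cross=52.735; C₋=(7.1936,-4.6380) cross=-52.735
  mode + wants cross > 0 → take C=(6.7731,4.2583) (cross=52.735)
ex = (C−B)/|BC| = (0.8447,0.5353); ey = (-0.5353,0.8447)
P = B + 0.63·ex + -0.78·ey = (0.1206,-0.8808)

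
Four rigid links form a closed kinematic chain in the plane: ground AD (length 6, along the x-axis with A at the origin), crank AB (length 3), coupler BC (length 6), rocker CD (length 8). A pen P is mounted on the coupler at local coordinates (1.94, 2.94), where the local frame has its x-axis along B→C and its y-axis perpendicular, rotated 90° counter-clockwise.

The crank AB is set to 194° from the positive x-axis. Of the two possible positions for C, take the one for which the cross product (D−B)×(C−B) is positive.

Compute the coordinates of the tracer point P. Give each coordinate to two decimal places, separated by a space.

-4.79 2.25

A=(0,0), D=(6.00,0)
B = A + 3.00·(cos194°, sin194°) = (-2.9109, -0.7258)
|BD| = 8.9404
circle(B,6.00) ∩ circle(D,8.00): a=2.9043, h=5.2503
  candidates: C₊=(-0.4424,4.7429) cross=46.939; C₋=(0.4100,-5.7229) cross=-46.939
  mode + wants cross > 0 → take C=(-0.4424,4.7429) (cross=46.939)
ex = (C−B)/|BC| = (0.4114,0.9114); ey = (-0.9114,0.4114)
P = B + 1.94·ex + 2.94·ey = (-4.7924,2.2520)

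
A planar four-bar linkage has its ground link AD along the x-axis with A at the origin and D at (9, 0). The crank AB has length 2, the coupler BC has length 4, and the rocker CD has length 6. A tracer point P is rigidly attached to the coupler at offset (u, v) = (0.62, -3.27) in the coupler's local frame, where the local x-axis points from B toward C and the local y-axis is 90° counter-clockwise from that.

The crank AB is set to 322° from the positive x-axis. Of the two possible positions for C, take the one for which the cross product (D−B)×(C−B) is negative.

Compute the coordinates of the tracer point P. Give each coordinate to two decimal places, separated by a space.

-0.21 -4.04

A=(0,0), D=(9.00,0)
B = A + 2.00·(cos322°, sin322°) = (1.5760, -1.2313)
|BD| = 7.5254
circle(B,4.00) ∩ circle(D,6.00): a=2.4339, h=3.1743
  candidates: C₊=(3.4577,2.2985) cross=23.888; C₋=(4.4965,-3.9646) cross=-23.888
  mode - wants cross < 0 → take C=(4.4965,-3.9646) (cross=-23.888)
ex = (C−B)/|BC| = (0.7301,-0.6833); ey = (0.6833,0.7301)
P = B + 0.62·ex + -3.27·ey = (-0.2058,-4.0425)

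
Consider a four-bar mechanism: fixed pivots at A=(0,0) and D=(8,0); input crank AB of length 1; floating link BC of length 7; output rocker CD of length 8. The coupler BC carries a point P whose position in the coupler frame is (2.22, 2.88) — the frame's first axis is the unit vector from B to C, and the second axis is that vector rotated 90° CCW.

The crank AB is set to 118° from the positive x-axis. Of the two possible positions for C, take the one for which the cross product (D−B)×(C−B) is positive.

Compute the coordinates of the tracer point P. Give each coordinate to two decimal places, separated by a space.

A=(0,0), D=(8.00,0)
B = A + 1.00·(cos118°, sin118°) = (-0.4695, 0.8829)
|BD| = 8.5154
circle(B,7.00) ∩ circle(D,8.00): a=3.3769, h=6.1316
  candidates: C₊=(3.5250,6.6313) cross=52.213; C₋=(2.2535,-5.5657) cross=-52.213
  mode + wants cross > 0 → take C=(3.5250,6.6313) (cross=52.213)
ex = (C−B)/|BC| = (0.5706,0.8212); ey = (-0.8212,0.5706)
P = B + 2.22·ex + 2.88·ey = (-1.5677,4.3495)

-1.57 4.35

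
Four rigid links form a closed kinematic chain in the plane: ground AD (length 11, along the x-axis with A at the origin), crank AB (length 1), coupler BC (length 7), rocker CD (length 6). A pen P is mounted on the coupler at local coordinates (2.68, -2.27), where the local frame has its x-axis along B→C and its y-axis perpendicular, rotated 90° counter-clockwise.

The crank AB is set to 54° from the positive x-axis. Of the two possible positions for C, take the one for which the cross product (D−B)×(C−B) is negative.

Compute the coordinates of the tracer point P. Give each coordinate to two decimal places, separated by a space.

1.31 -2.63

A=(0,0), D=(11.00,0)
B = A + 1.00·(cos54°, sin54°) = (0.5878, 0.8090)
|BD| = 10.4436
circle(B,7.00) ∩ circle(D,6.00): a=5.8442, h=3.8530
  candidates: C₊=(6.7129,4.1977) cross=40.239; C₋=(6.1159,-3.4851) cross=-40.239
  mode - wants cross < 0 → take C=(6.1159,-3.4851) (cross=-40.239)
ex = (C−B)/|BC| = (0.7897,-0.6134); ey = (0.6134,0.7897)
P = B + 2.68·ex + -2.27·ey = (1.3118,-2.6277)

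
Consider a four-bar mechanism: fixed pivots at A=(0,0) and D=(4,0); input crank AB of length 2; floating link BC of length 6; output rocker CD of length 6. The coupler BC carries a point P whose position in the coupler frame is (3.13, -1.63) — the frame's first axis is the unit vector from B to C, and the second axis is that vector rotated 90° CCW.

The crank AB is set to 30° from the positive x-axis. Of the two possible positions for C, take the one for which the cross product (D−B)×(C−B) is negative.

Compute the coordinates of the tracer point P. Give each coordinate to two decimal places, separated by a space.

-0.51 -1.73

A=(0,0), D=(4.00,0)
B = A + 2.00·(cos30°, sin30°) = (1.7321, 1.0000)
|BD| = 2.4786
circle(B,6.00) ∩ circle(D,6.00): a=1.2393, h=5.8706
  candidates: C₊=(5.2345,5.8716) cross=14.551; C₋=(0.4975,-4.8716) cross=-14.551
  mode - wants cross < 0 → take C=(0.4975,-4.8716) (cross=-14.551)
ex = (C−B)/|BC| = (-0.2058,-0.9786); ey = (0.9786,-0.2058)
P = B + 3.13·ex + -1.63·ey = (-0.5071,-1.7277)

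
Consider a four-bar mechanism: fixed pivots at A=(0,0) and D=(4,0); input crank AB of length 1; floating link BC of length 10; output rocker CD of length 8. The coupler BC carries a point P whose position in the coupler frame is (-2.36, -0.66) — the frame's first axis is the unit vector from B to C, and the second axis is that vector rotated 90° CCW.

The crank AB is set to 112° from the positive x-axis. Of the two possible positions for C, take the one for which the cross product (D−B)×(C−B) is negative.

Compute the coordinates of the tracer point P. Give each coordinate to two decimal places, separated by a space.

-2.03 2.74

A=(0,0), D=(4.00,0)
B = A + 1.00·(cos112°, sin112°) = (-0.3746, 0.9272)
|BD| = 4.4718
circle(B,10.00) ∩ circle(D,8.00): a=6.2611, h=7.7973
  candidates: C₊=(7.3672,7.2569) cross=34.868; C₋=(4.1338,-7.9989) cross=-34.868
  mode - wants cross < 0 → take C=(4.1338,-7.9989) (cross=-34.868)
ex = (C−B)/|BC| = (0.4508,-0.8926); ey = (0.8926,0.4508)
P = B + -2.36·ex + -0.66·ey = (-2.0277,2.7362)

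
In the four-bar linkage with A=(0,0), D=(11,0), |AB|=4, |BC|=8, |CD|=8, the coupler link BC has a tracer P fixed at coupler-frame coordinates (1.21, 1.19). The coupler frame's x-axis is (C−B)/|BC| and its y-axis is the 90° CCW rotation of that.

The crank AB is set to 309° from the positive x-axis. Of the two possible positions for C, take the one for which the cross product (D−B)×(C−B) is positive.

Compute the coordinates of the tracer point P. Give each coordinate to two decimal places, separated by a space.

A=(0,0), D=(11.00,0)
B = A + 4.00·(cos309°, sin309°) = (2.5173, -3.1086)
|BD| = 9.0344
circle(B,8.00) ∩ circle(D,8.00): a=4.5172, h=6.6027
  candidates: C₊=(4.4868,4.6452) cross=59.651; C₋=(9.0305,-7.7538) cross=-59.651
  mode + wants cross > 0 → take C=(4.4868,4.6452) (cross=59.651)
ex = (C−B)/|BC| = (0.2462,0.9692); ey = (-0.9692,0.2462)
P = B + 1.21·ex + 1.19·ey = (1.6618,-1.6429)

1.66 -1.64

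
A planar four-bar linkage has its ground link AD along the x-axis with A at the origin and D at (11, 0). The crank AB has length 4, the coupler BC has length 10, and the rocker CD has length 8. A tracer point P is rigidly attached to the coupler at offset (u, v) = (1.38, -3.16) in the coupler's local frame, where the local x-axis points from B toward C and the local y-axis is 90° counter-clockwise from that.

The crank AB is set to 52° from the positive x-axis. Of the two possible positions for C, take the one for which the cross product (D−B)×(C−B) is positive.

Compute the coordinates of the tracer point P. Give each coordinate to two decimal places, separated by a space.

A=(0,0), D=(11.00,0)
B = A + 4.00·(cos52°, sin52°) = (2.4626, 3.1520)
|BD| = 9.1006
circle(B,10.00) ∩ circle(D,8.00): a=6.5282, h=7.5751
  candidates: C₊=(11.2105,7.9972) cross=68.939; C₋=(5.9631,-6.2153) cross=-68.939
  mode + wants cross > 0 → take C=(11.2105,7.9972) (cross=68.939)
ex = (C−B)/|BC| = (0.8748,0.4845); ey = (-0.4845,0.8748)
P = B + 1.38·ex + -3.16·ey = (5.2009,1.0564)

5.20 1.06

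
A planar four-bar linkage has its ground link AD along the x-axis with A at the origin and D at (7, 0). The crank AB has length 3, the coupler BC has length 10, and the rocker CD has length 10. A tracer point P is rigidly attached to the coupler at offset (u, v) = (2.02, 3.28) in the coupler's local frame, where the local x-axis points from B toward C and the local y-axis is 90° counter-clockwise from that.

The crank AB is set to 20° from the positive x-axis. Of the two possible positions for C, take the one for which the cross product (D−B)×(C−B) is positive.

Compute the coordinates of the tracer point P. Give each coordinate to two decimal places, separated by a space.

0.77 4.29

A=(0,0), D=(7.00,0)
B = A + 3.00·(cos20°, sin20°) = (2.8191, 1.0261)
|BD| = 4.3050
circle(B,10.00) ∩ circle(D,10.00): a=2.1525, h=9.7656
  candidates: C₊=(7.2371,9.9972) cross=42.041; C₋=(2.5820,-8.9711) cross=-42.041
  mode + wants cross > 0 → take C=(7.2371,9.9972) (cross=42.041)
ex = (C−B)/|BC| = (0.4418,0.8971); ey = (-0.8971,0.4418)
P = B + 2.02·ex + 3.28·ey = (0.7690,4.2873)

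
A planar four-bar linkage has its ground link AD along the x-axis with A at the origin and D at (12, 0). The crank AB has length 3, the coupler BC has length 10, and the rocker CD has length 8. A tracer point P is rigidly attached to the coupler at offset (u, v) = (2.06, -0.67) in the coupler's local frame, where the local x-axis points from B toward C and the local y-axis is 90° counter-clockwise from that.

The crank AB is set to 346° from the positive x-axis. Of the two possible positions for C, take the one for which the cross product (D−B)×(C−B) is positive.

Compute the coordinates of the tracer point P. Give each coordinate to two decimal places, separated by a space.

4.67 0.54

A=(0,0), D=(12.00,0)
B = A + 3.00·(cos346°, sin346°) = (2.9109, -0.7258)
|BD| = 9.1180
circle(B,10.00) ∩ circle(D,8.00): a=6.5331, h=7.5709
  candidates: C₊=(8.8207,7.3411) cross=69.032; C₋=(10.0259,-7.7526) cross=-69.032
  mode + wants cross > 0 → take C=(8.8207,7.3411) (cross=69.032)
ex = (C−B)/|BC| = (0.5910,0.8067); ey = (-0.8067,0.5910)
P = B + 2.06·ex + -0.67·ey = (4.6688,0.5401)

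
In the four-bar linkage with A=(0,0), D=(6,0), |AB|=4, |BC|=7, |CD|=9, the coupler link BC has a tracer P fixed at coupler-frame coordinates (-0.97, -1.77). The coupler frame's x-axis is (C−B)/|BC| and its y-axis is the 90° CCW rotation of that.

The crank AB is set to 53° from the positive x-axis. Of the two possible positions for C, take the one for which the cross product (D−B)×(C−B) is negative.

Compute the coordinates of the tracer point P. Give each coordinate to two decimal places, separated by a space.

1.99 5.17

A=(0,0), D=(6.00,0)
B = A + 4.00·(cos53°, sin53°) = (2.4073, 3.1945)
|BD| = 4.8076
circle(B,7.00) ∩ circle(D,9.00): a=-0.9243, h=6.9387
  candidates: C₊=(6.3272,8.9941) cross=33.358; C₋=(-2.8941,-1.3766) cross=-33.358
  mode - wants cross < 0 → take C=(-2.8941,-1.3766) (cross=-33.358)
ex = (C−B)/|BC| = (-0.7573,-0.6530); ey = (0.6530,-0.7573)
P = B + -0.97·ex + -1.77·ey = (1.9860,5.1685)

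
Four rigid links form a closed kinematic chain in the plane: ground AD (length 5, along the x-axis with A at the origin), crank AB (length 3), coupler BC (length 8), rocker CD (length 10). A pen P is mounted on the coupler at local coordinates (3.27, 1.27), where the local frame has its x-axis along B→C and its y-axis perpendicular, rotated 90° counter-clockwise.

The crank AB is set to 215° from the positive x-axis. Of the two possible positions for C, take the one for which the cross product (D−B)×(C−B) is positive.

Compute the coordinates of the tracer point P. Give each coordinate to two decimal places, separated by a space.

-3.86 1.49

A=(0,0), D=(5.00,0)
B = A + 3.00·(cos215°, sin215°) = (-2.4575, -1.7207)
|BD| = 7.6534
circle(B,8.00) ∩ circle(D,10.00): a=1.4748, h=7.8629
  candidates: C₊=(-2.7882,6.2724) cross=60.178; C₋=(0.7474,-9.0507) cross=-60.178
  mode + wants cross > 0 → take C=(-2.7882,6.2724) (cross=60.178)
ex = (C−B)/|BC| = (-0.0413,0.9991); ey = (-0.9991,-0.0413)
P = B + 3.27·ex + 1.27·ey = (-3.8616,1.4940)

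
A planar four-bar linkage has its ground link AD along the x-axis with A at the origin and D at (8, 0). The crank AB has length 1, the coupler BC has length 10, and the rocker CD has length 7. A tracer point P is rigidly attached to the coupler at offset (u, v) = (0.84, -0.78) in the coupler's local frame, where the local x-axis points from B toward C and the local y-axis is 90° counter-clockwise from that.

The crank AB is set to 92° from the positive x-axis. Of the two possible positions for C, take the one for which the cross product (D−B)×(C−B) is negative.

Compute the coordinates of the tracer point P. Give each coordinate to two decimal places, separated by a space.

-0.11 -0.14

A=(0,0), D=(8.00,0)
B = A + 1.00·(cos92°, sin92°) = (-0.0349, 0.9994)
|BD| = 8.0968
circle(B,10.00) ∩ circle(D,7.00): a=7.1978, h=6.9420
  candidates: C₊=(7.9647,6.9999) cross=56.208; C₋=(6.2510,-6.7780) cross=-56.208
  mode - wants cross < 0 → take C=(6.2510,-6.7780) (cross=-56.208)
ex = (C−B)/|BC| = (0.6286,-0.7777); ey = (0.7777,0.6286)
P = B + 0.84·ex + -0.78·ey = (-0.1135,-0.1442)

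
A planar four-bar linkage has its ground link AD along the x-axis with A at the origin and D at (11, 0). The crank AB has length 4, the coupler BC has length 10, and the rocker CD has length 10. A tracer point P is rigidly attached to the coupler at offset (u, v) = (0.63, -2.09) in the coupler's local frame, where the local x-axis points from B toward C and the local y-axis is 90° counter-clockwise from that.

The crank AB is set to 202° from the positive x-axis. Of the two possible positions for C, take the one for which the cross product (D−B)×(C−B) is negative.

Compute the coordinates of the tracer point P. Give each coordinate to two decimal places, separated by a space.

-4.45 -3.55

A=(0,0), D=(11.00,0)
B = A + 4.00·(cos202°, sin202°) = (-3.7087, -1.4984)
|BD| = 14.7849
circle(B,10.00) ∩ circle(D,10.00): a=7.3924, h=6.7344
  candidates: C₊=(2.9631,5.9505) cross=99.567; C₋=(4.3282,-7.4489) cross=-99.567
  mode - wants cross < 0 → take C=(4.3282,-7.4489) (cross=-99.567)
ex = (C−B)/|BC| = (0.8037,-0.5950); ey = (0.5950,0.8037)
P = B + 0.63·ex + -2.09·ey = (-4.4461,-3.5530)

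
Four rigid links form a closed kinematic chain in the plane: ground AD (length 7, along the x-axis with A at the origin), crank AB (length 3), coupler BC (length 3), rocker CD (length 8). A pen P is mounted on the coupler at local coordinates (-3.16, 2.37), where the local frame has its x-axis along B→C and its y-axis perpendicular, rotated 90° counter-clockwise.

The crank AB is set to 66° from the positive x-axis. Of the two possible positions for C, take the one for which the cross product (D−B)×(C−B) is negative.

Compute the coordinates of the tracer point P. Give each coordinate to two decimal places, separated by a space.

5.15 3.17

A=(0,0), D=(7.00,0)
B = A + 3.00·(cos66°, sin66°) = (1.2202, 2.7406)
|BD| = 6.3966
circle(B,3.00) ∩ circle(D,8.00): a=-1.1008, h=2.7907
  candidates: C₊=(1.4212,5.7339) cross=17.851; C₋=(-0.9701,0.6907) cross=-17.851
  mode - wants cross < 0 → take C=(-0.9701,0.6907) (cross=-17.851)
ex = (C−B)/|BC| = (-0.7301,-0.6833); ey = (0.6833,-0.7301)
P = B + -3.16·ex + 2.37·ey = (5.1469,3.1696)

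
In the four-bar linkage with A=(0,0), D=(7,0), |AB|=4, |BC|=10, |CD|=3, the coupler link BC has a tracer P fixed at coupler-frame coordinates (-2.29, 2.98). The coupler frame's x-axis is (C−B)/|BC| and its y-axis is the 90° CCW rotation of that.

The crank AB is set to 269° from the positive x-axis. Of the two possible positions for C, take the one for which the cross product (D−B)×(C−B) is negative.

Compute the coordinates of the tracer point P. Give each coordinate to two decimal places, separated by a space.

A=(0,0), D=(7.00,0)
B = A + 4.00·(cos269°, sin269°) = (-0.0698, -3.9994)
|BD| = 8.1226
circle(B,10.00) ∩ circle(D,3.00): a=9.6629, h=2.5744
  candidates: C₊=(7.0731,2.9991) cross=20.911; C₋=(9.6082,-1.4823) cross=-20.911
  mode - wants cross < 0 → take C=(9.6082,-1.4823) (cross=-20.911)
ex = (C−B)/|BC| = (0.9678,0.2517); ey = (-0.2517,0.9678)
P = B + -2.29·ex + 2.98·ey = (-3.0362,-1.6918)

-3.04 -1.69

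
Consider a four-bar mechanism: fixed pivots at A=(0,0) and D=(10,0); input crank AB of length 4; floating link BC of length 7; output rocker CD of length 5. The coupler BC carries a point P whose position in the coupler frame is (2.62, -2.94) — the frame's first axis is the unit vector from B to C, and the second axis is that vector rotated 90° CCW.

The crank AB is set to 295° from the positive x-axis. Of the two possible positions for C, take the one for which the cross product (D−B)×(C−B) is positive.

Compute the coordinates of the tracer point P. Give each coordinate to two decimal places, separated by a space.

A=(0,0), D=(10.00,0)
B = A + 4.00·(cos295°, sin295°) = (1.6905, -3.6252)
|BD| = 9.0659
circle(B,7.00) ∩ circle(D,5.00): a=5.8566, h=3.8341
  candidates: C₊=(5.5253,2.2309) cross=34.760; C₋=(8.5916,-4.7975) cross=-34.760
  mode + wants cross > 0 → take C=(5.5253,2.2309) (cross=34.760)
ex = (C−B)/|BC| = (0.5478,0.8366); ey = (-0.8366,0.5478)
P = B + 2.62·ex + -2.94·ey = (5.5854,-3.0440)

5.59 -3.04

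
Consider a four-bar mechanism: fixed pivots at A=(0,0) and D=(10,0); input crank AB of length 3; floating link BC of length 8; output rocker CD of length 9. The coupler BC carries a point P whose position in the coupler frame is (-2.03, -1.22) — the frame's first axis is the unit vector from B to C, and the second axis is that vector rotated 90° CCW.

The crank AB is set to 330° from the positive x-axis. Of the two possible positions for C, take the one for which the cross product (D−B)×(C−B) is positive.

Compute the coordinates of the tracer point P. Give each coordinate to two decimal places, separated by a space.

A=(0,0), D=(10.00,0)
B = A + 3.00·(cos330°, sin330°) = (2.5981, -1.5000)
|BD| = 7.5524
circle(B,8.00) ∩ circle(D,9.00): a=2.6507, h=7.5481
  candidates: C₊=(3.6968,6.4242) cross=57.006; C₋=(6.6951,-8.3713) cross=-57.006
  mode + wants cross > 0 → take C=(3.6968,6.4242) (cross=57.006)
ex = (C−B)/|BC| = (0.1373,0.9905); ey = (-0.9905,0.1373)
P = B + -2.03·ex + -1.22·ey = (3.5277,-3.6783)

3.53 -3.68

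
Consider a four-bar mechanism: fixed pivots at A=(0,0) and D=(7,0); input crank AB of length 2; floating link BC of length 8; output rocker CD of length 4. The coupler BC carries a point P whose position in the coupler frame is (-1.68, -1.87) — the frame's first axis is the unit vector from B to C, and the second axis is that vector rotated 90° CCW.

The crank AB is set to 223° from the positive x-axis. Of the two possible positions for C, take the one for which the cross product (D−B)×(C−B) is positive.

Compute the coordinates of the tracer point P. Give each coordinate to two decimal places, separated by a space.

-1.69 -3.87

A=(0,0), D=(7.00,0)
B = A + 2.00·(cos223°, sin223°) = (-1.4627, -1.3640)
|BD| = 8.5719
circle(B,8.00) ∩ circle(D,4.00): a=7.0858, h=3.7137
  candidates: C₊=(4.9419,3.4299) cross=31.833; C₋=(6.1237,-3.9028) cross=-31.833
  mode + wants cross > 0 → take C=(4.9419,3.4299) (cross=31.833)
ex = (C−B)/|BC| = (0.8006,0.5992); ey = (-0.5992,0.8006)
P = B + -1.68·ex + -1.87·ey = (-1.6871,-3.8678)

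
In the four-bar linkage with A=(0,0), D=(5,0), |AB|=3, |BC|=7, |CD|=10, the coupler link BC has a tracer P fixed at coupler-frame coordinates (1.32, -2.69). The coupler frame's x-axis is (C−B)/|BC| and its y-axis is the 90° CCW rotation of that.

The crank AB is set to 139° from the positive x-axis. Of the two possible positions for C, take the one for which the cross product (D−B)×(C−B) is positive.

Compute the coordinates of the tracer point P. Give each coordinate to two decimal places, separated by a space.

A=(0,0), D=(5.00,0)
B = A + 3.00·(cos139°, sin139°) = (-2.2641, 1.9682)
|BD| = 7.5260
circle(B,7.00) ∩ circle(D,10.00): a=0.3748, h=6.9900
  candidates: C₊=(-0.0744,8.6169) cross=52.607; C₋=(-3.7304,-4.8765) cross=-52.607
  mode + wants cross > 0 → take C=(-0.0744,8.6169) (cross=52.607)
ex = (C−B)/|BC| = (0.3128,0.9498); ey = (-0.9498,0.3128)
P = B + 1.32·ex + -2.69·ey = (0.7038,2.3805)

0.70 2.38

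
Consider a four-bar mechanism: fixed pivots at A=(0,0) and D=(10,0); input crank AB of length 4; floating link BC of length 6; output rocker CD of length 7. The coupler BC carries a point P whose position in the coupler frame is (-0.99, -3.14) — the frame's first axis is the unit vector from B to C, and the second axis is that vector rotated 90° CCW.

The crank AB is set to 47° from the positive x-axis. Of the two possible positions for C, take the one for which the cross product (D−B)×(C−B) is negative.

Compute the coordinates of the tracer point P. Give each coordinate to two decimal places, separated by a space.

-0.53 3.41

A=(0,0), D=(10.00,0)
B = A + 4.00·(cos47°, sin47°) = (2.7280, 2.9254)
|BD| = 7.8384
circle(B,6.00) ∩ circle(D,7.00): a=3.0899, h=5.1432
  candidates: C₊=(7.5142,6.5438) cross=40.314; C₋=(3.6751,-2.9994) cross=-40.314
  mode - wants cross < 0 → take C=(3.6751,-2.9994) (cross=-40.314)
ex = (C−B)/|BC| = (0.1579,-0.9875); ey = (0.9875,0.1579)
P = B + -0.99·ex + -3.14·ey = (-0.5289,3.4073)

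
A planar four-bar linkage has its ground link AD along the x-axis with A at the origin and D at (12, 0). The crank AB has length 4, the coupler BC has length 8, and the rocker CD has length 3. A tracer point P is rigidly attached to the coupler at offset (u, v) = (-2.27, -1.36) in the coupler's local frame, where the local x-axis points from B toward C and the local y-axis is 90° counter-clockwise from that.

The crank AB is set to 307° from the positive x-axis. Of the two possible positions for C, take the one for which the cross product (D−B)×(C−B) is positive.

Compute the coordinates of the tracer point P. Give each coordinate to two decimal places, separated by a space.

A=(0,0), D=(12.00,0)
B = A + 4.00·(cos307°, sin307°) = (2.4073, -3.1945)
|BD| = 10.1107
circle(B,8.00) ∩ circle(D,3.00): a=7.7752, h=1.8830
  candidates: C₊=(9.1892,1.0486) cross=19.038; C₋=(10.3791,-2.5244) cross=-19.038
  mode + wants cross > 0 → take C=(9.1892,1.0486) (cross=19.038)
ex = (C−B)/|BC| = (0.8477,0.5304); ey = (-0.5304,0.8477)
P = B + -2.27·ex + -1.36·ey = (1.2042,-5.5515)

1.20 -5.55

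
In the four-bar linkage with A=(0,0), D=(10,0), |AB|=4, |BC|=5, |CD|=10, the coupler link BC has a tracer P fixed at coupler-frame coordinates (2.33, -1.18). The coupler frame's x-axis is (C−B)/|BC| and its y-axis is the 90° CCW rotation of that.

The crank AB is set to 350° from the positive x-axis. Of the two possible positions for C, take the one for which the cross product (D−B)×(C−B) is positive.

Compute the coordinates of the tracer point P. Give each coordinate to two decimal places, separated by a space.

A=(0,0), D=(10.00,0)
B = A + 4.00·(cos350°, sin350°) = (3.9392, -0.6946)
|BD| = 6.1004
circle(B,5.00) ∩ circle(D,10.00): a=-3.0969, h=3.9255
  candidates: C₊=(0.4155,2.8527) cross=23.947; C₋=(1.3094,-4.9471) cross=-23.947
  mode + wants cross > 0 → take C=(0.4155,2.8527) (cross=23.947)
ex = (C−B)/|BC| = (-0.7047,0.7095); ey = (-0.7095,-0.7047)
P = B + 2.33·ex + -1.18·ey = (3.1344,1.7901)

3.13 1.79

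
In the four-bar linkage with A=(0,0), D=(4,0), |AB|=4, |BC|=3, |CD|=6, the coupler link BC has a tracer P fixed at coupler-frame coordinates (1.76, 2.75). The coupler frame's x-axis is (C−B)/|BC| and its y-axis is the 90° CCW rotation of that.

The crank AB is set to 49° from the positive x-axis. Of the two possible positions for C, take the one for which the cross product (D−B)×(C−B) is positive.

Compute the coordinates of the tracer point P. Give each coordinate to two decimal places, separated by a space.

A=(0,0), D=(4.00,0)
B = A + 4.00·(cos49°, sin49°) = (2.6242, 3.0188)
|BD| = 3.3175
circle(B,3.00) ∩ circle(D,6.00): a=-2.4105, h=1.7859
  candidates: C₊=(3.2497,5.9529) cross=5.925; C₋=(-0.0005,4.4717) cross=-5.925
  mode + wants cross > 0 → take C=(3.2497,5.9529) (cross=5.925)
ex = (C−B)/|BC| = (0.2085,0.9780); ey = (-0.9780,0.2085)
P = B + 1.76·ex + 2.75·ey = (0.3016,5.3135)

0.30 5.31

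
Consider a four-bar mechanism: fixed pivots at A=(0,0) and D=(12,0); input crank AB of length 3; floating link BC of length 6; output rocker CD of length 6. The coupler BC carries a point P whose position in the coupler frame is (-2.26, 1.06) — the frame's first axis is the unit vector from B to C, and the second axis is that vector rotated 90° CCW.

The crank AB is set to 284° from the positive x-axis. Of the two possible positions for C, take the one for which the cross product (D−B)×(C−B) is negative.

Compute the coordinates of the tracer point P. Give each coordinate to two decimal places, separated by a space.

-1.54 -1.87

A=(0,0), D=(12.00,0)
B = A + 3.00·(cos284°, sin284°) = (0.7258, -2.9109)
|BD| = 11.6440
circle(B,6.00) ∩ circle(D,6.00): a=5.8220, h=1.4507
  candidates: C₊=(6.0002,-0.0508) cross=16.892; C₋=(6.7256,-2.8601) cross=-16.892
  mode - wants cross < 0 → take C=(6.7256,-2.8601) (cross=-16.892)
ex = (C−B)/|BC| = (1.0000,0.0085); ey = (-0.0085,1.0000)
P = B + -2.26·ex + 1.06·ey = (-1.5431,-1.8701)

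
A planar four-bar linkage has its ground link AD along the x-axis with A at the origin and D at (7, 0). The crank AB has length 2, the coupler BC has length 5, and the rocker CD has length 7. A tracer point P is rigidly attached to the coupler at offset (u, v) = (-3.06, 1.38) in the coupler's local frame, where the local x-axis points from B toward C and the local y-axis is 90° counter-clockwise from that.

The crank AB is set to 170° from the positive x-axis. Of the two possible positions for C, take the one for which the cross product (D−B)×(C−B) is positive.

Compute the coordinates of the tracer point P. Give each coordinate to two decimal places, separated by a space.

-5.03 -1.04

A=(0,0), D=(7.00,0)
B = A + 2.00·(cos170°, sin170°) = (-1.9696, 0.3473)
|BD| = 8.9763
circle(B,5.00) ∩ circle(D,7.00): a=3.1513, h=3.8819
  candidates: C₊=(1.3295,4.1044) cross=34.845; C₋=(1.0292,-3.6536) cross=-34.845
  mode + wants cross > 0 → take C=(1.3295,4.1044) (cross=34.845)
ex = (C−B)/|BC| = (0.6598,0.7514); ey = (-0.7514,0.6598)
P = B + -3.06·ex + 1.38·ey = (-5.0256,-1.0415)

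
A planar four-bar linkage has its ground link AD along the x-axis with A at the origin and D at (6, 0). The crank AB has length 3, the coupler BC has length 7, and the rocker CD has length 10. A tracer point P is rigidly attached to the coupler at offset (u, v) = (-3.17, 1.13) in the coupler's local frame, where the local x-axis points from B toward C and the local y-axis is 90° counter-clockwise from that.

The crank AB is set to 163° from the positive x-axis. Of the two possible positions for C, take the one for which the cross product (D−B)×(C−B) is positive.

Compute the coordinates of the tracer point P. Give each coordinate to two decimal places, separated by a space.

-4.96 -1.76

A=(0,0), D=(6.00,0)
B = A + 3.00·(cos163°, sin163°) = (-2.8689, 0.8771)
|BD| = 8.9122
circle(B,7.00) ∩ circle(D,10.00): a=1.5948, h=6.8159
  candidates: C₊=(-0.6110,7.5030) cross=60.745; C₋=(-1.9526,-6.0627) cross=-60.745
  mode + wants cross > 0 → take C=(-0.6110,7.5030) (cross=60.745)
ex = (C−B)/|BC| = (0.3226,0.9466); ey = (-0.9466,0.3226)
P = B + -3.17·ex + 1.13·ey = (-4.9610,-1.7590)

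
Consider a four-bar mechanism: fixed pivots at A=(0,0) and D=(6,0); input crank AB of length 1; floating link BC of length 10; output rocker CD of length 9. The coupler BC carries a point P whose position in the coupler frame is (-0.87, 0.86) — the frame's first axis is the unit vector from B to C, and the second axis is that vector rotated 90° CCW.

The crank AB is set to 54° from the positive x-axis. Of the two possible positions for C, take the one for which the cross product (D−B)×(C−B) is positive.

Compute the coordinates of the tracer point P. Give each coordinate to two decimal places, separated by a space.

-0.62 0.59

A=(0,0), D=(6.00,0)
B = A + 1.00·(cos54°, sin54°) = (0.5878, 0.8090)
|BD| = 5.4723
circle(B,10.00) ∩ circle(D,9.00): a=4.4722, h=8.9443
  candidates: C₊=(6.3331,8.9938) cross=48.946; C₋=(3.6885,-8.6981) cross=-48.946
  mode + wants cross > 0 → take C=(6.3331,8.9938) (cross=48.946)
ex = (C−B)/|BC| = (0.5745,0.8185); ey = (-0.8185,0.5745)
P = B + -0.87·ex + 0.86·ey = (-0.6160,0.5910)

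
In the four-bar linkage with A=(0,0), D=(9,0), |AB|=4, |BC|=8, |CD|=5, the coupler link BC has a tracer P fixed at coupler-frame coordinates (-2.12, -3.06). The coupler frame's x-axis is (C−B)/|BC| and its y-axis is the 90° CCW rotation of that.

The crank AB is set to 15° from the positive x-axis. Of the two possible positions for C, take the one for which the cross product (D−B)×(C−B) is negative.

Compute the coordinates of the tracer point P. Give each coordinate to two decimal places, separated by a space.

0.16 0.63

A=(0,0), D=(9.00,0)
B = A + 4.00·(cos15°, sin15°) = (3.8637, 1.0353)
|BD| = 5.2396
circle(B,8.00) ∩ circle(D,5.00): a=6.3415, h=4.8771
  candidates: C₊=(11.0438,4.5632) cross=25.554; C₋=(9.1165,-4.9986) cross=-25.554
  mode - wants cross < 0 → take C=(9.1165,-4.9986) (cross=-25.554)
ex = (C−B)/|BC| = (0.6566,-0.7542); ey = (0.7542,0.6566)
P = B + -2.12·ex + -3.06·ey = (0.1637,0.6251)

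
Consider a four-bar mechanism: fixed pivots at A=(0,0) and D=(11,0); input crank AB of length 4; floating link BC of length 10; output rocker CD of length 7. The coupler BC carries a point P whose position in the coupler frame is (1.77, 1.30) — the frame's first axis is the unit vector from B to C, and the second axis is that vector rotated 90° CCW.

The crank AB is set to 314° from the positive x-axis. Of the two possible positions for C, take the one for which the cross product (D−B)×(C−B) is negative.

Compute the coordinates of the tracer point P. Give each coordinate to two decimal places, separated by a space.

A=(0,0), D=(11.00,0)
B = A + 4.00·(cos314°, sin314°) = (2.7786, -2.8774)
|BD| = 8.7103
circle(B,10.00) ∩ circle(D,7.00): a=7.2827, h=6.8529
  candidates: C₊=(7.3888,5.9966) cross=59.691; C₋=(11.9163,-6.9398) cross=-59.691
  mode - wants cross < 0 → take C=(11.9163,-6.9398) (cross=-59.691)
ex = (C−B)/|BC| = (0.9138,-0.4062); ey = (0.4062,0.9138)
P = B + 1.77·ex + 1.30·ey = (4.9241,-2.4085)

4.92 -2.41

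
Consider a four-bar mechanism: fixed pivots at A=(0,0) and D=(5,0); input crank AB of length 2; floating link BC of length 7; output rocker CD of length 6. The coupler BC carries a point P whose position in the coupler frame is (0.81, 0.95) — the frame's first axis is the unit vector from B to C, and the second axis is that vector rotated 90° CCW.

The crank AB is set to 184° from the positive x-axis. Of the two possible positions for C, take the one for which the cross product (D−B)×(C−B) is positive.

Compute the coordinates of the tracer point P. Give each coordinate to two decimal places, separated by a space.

A=(0,0), D=(5.00,0)
B = A + 2.00·(cos184°, sin184°) = (-1.9951, -0.1395)
|BD| = 6.9965
circle(B,7.00) ∩ circle(D,6.00): a=4.4273, h=5.4221
  candidates: C₊=(2.3232,5.3698) cross=37.936; C₋=(2.5394,-5.4722) cross=-37.936
  mode + wants cross > 0 → take C=(2.3232,5.3698) (cross=37.936)
ex = (C−B)/|BC| = (0.6169,0.7870); ey = (-0.7870,0.6169)
P = B + 0.81·ex + 0.95·ey = (-2.2431,1.0840)

-2.24 1.08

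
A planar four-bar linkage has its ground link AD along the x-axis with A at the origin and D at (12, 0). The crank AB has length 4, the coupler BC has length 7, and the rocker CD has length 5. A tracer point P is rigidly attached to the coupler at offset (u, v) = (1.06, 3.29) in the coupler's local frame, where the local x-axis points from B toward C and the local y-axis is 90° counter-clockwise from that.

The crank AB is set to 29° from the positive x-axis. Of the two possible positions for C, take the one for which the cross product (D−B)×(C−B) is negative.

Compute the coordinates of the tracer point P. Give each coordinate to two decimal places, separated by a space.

A=(0,0), D=(12.00,0)
B = A + 4.00·(cos29°, sin29°) = (3.4985, 1.9392)
|BD| = 8.7199
circle(B,7.00) ∩ circle(D,5.00): a=5.7361, h=4.0121
  candidates: C₊=(9.9832,4.5752) cross=34.985; C₋=(8.1987,-3.2481) cross=-34.985
  mode - wants cross < 0 → take C=(8.1987,-3.2481) (cross=-34.985)
ex = (C−B)/|BC| = (0.6715,-0.7410); ey = (0.7410,0.6715)
P = B + 1.06·ex + 3.29·ey = (6.6483,3.3628)

6.65 3.36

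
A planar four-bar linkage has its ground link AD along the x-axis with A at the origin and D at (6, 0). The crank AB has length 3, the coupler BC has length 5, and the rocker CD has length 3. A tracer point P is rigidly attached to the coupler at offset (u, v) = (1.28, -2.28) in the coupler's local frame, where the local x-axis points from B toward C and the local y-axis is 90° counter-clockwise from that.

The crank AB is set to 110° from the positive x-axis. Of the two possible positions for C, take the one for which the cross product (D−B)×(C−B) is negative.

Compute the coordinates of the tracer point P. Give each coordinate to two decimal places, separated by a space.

A=(0,0), D=(6.00,0)
B = A + 3.00·(cos110°, sin110°) = (-1.0261, 2.8191)
|BD| = 7.5705
circle(B,5.00) ∩ circle(D,3.00): a=4.8420, h=1.2471
  candidates: C₊=(3.9321,2.1734) cross=9.441; C₋=(3.0033,-0.1413) cross=-9.441
  mode - wants cross < 0 → take C=(3.0033,-0.1413) (cross=-9.441)
ex = (C−B)/|BC| = (0.8059,-0.5921); ey = (0.5921,0.8059)
P = B + 1.28·ex + -2.28·ey = (-1.3445,0.2238)

-1.34 0.22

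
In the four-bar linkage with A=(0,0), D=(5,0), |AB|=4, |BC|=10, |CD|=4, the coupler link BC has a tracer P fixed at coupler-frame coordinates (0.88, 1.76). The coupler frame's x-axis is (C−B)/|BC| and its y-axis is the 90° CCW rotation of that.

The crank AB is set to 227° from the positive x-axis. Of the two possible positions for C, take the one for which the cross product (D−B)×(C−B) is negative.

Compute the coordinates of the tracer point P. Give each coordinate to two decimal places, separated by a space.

A=(0,0), D=(5.00,0)
B = A + 4.00·(cos227°, sin227°) = (-2.7280, -2.9254)
|BD| = 8.2632
circle(B,10.00) ∩ circle(D,4.00): a=9.2144, h=3.8853
  candidates: C₊=(4.5141,3.9704) cross=32.104; C₋=(7.2651,-3.2969) cross=-32.104
  mode - wants cross < 0 → take C=(7.2651,-3.2969) (cross=-32.104)
ex = (C−B)/|BC| = (0.9993,-0.0371); ey = (0.0371,0.9993)
P = B + 0.88·ex + 1.76·ey = (-1.7832,-1.1993)

-1.78 -1.20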